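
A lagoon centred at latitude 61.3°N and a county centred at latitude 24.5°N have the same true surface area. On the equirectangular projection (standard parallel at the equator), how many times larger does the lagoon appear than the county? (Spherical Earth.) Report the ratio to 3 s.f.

1.89

In the plate carrée (x = Rλ, y = Rφ), meridians are true-scale (h = 1) and parallels are stretched by k = sec φ.
Areal scale at 61.3°: h·k = 1.000 × 2.082 = 2.082.
Areal scale at 24.5°: h·k = 1.000 × 1.099 = 1.099.
Ratio = 2.082/1.099 ≈ 1.89.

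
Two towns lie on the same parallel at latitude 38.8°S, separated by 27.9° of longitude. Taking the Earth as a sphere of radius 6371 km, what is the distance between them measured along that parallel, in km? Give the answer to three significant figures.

2420 km

Arc length along a parallel = R cos φ · Δλ (with Δλ in radians).
= 6371 × cos 38.8° × (27.9° × π/180) = 6371 × 0.7793 × 0.4869 ≈ 2420 km.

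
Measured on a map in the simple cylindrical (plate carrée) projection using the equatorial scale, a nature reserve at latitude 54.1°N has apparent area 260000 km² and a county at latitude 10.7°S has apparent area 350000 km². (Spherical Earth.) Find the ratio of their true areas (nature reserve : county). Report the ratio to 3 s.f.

0.443

Plate carrée has h = 1 and k = sec φ, giving areal scale sec φ; true area = (apparent area) · cos φ.
True area of nature reserve: 260000 × cos(54.1°) = 260000 × 0.5864 = 152500 km².
True area of county: 350000 × cos(10.7°) = 350000 × 0.9826 = 343900 km².
Ratio = 152500 / 343900 ≈ 0.443.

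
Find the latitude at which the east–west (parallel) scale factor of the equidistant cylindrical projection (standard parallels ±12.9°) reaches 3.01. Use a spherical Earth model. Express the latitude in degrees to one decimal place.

With standard parallel φ₀ = 12.9°, the equirectangular projection gives x = Rλ cos φ₀, y = Rφ, so h = 1 and k = cos 12.9° / cos φ.
k = cos φ₀ / cos φ = 3.01  ⇒  cos φ = cos 12.9° / 3.01 = 0.3238.
φ = arccos(0.3238) ≈ 71.1°.

71.1°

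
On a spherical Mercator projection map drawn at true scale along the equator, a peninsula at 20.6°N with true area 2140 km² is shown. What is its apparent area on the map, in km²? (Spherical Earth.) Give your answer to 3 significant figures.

2440 km²

Mercator is conformal, so the point scale is isotropic: h = k = sec φ = 1/cos φ.
Areal scale = k² = sec²φ = 1/cos²(20.6°) = 1/0.9361² = 1.141.
Apparent area = 2140 × 1.141 ≈ 2440 km².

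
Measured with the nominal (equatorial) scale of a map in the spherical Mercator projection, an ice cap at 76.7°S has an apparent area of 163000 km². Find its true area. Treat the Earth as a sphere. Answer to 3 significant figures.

Mercator is conformal, so the point scale is isotropic: h = k = sec φ = 1/cos φ.
Areal scale = k² = sec²φ = 1/cos²(76.7°) = 1/0.2300² = 18.90.
True area = apparent / (areal scale) = 163000 / 18.90 ≈ 8630 km².

8630 km²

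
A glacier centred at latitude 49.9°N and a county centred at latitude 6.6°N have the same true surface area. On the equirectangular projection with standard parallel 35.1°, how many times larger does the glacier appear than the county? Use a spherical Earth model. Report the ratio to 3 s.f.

1.54

The equidistant cylindrical projection with φ₀ = 35.1° has h = 1 (meridians true) and k = cos φ₀ / cos φ along parallels.
Areal scale at 49.9°: h·k = 1.000 × 1.270 = 1.270.
Areal scale at 6.6°: h·k = 1.000 × 0.8236 = 0.8236.
Ratio = 1.270/0.8236 ≈ 1.54.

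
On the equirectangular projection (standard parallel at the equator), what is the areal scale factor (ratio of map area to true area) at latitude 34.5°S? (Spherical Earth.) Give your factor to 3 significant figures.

1.21

Plate carrée maps x = Rλ, y = Rφ. The meridian scale is h = 1 and the parallel scale is k = 1/cos φ = sec φ.
Areal scale = h·k = 1 × sec φ; at 34.5°, h = 1.000, k = 1.213, so h·k = 1.213.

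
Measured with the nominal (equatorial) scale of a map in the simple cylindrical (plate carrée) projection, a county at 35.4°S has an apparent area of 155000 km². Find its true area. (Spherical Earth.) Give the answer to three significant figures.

126000 km²

For the equirectangular projection with φ₀ = 0 (plate carrée), h = 1 along meridians and k = sec φ along parallels.
Areal scale = h·k = 1 × sec φ; at 35.4°, h = 1.000, k = 1.227, so h·k = 1.227.
True area = apparent / (areal scale) = 155000 / 1.227 ≈ 126000 km².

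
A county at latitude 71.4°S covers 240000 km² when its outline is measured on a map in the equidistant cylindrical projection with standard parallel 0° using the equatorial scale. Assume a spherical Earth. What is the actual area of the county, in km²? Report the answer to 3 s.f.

For the equirectangular projection with φ₀ = 0 (plate carrée), h = 1 along meridians and k = sec φ along parallels.
Areal scale = h·k = 1 × sec φ; at 71.4°, h = 1.000, k = 3.135, so h·k = 3.135.
True area = apparent / (areal scale) = 240000 / 3.135 ≈ 76600 km².

76600 km²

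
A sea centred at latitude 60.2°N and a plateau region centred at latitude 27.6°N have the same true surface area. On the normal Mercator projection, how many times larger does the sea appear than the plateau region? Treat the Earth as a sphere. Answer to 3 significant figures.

3.18

Mercator areal scale is sec²φ.
At 60.2°: sec²(60.2°) = 1/0.4970² = 4.049.
At 27.6°: sec²(27.6°) = 1/0.8862² = 1.273.
Ratio = 4.049/1.273 = cos²(27.6°)/cos²(60.2°) ≈ 3.18.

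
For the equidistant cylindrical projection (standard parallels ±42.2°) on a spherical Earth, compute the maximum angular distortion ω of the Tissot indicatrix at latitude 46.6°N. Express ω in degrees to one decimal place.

In the equirectangular projection with standard parallel φ₀ = 42.2° (x = Rλ cos φ₀, y = Rφ), meridians are true-scale (h = 1) and the parallel scale is k = cos φ₀ / cos φ.
At 46.6°: h = 1.000, k = 1.078; principal scales a = 1.078, b = 1.000.
sin(ω/2) = (a − b)/(a + b) = 0.07818/2.078 = 0.03762, so ω = 2 arcsin(0.03762) ≈ 4.3°.

4.3°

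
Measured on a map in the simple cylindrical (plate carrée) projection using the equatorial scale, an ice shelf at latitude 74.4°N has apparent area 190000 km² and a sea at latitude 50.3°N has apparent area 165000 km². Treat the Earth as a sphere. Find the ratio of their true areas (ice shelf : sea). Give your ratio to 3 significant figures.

Plate carrée has h = 1 and k = sec φ, giving areal scale sec φ; true area = (apparent area) · cos φ.
True area of ice shelf: 190000 × cos(74.4°) = 190000 × 0.2689 = 51090 km².
True area of sea: 165000 × cos(50.3°) = 165000 × 0.6388 = 105400 km².
Ratio = 51090 / 105400 ≈ 0.485.

0.485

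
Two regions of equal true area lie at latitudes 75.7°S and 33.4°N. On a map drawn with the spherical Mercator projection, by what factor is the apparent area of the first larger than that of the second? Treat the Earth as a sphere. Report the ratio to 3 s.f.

11.4

Mercator is conformal with k = sec φ, so areal scale = k² = sec²φ.
At 75.7°: sec²(75.7°) = 1/0.2470² = 16.39.
At 33.4°: sec²(33.4°) = 1/0.8348² = 1.435.
Ratio = 16.39/1.435 = cos²(33.4°)/cos²(75.7°) ≈ 11.4.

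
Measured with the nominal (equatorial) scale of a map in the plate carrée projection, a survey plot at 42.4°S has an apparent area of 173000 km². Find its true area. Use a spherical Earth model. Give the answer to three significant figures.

In the plate carrée (x = Rλ, y = Rφ), meridians are true-scale (h = 1) and parallels are stretched by k = sec φ.
Areal scale = h·k = 1 × sec φ; at 42.4°, h = 1.000, k = 1.354, so h·k = 1.354.
True area = apparent / (areal scale) = 173000 / 1.354 ≈ 128000 km².

128000 km²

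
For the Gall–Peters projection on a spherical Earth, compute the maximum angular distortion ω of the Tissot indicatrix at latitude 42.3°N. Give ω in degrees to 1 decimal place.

5.2°

The Gall–Peters projection is cylindrical equal-area with φ₀ = 45°. Cylindrical equal-area (φ₀ = 45°): h = cos φ / cos 45° along meridians, k = cos 45° / cos φ along parallels; h·k = 1.
At 42.3°: h = 1.046, k = 0.9560; principal scales a = 1.046, b = 0.9560.
sin(ω/2) = (a − b)/(a + b) = 0.08997/2.002 = 0.04494, so ω = 2 arcsin(0.04494) ≈ 5.2°.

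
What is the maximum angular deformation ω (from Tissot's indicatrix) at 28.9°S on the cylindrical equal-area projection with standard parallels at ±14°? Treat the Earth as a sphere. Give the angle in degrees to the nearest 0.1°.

For cylindrical equal-area with standard parallel φ₀, h = cos φ / cos φ₀ and k = cos φ₀ / cos φ, so h·k = 1.
At 28.9°: h = 0.9023, k = 1.108; principal scales a = 1.108, b = 0.9023.
sin(ω/2) = (a − b)/(a + b) = 0.2061/2.011 = 0.1025, so ω = 2 arcsin(0.1025) ≈ 11.8°.

11.8°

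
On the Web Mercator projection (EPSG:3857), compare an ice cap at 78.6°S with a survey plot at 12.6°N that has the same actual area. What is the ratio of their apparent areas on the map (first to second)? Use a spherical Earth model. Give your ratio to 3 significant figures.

Mercator areal scale is sec²φ.
At 78.6°: sec²(78.6°) = 1/0.1977² = 25.60.
At 12.6°: sec²(12.6°) = 1/0.9759² = 1.050.
Ratio = 25.60/1.050 = cos²(12.6°)/cos²(78.6°) ≈ 24.4.

24.4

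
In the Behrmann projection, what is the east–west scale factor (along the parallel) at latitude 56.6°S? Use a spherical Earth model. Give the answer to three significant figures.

The Behrmann projection is cylindrical equal-area with φ₀ = 30°. Cylindrical equal-area (φ₀ = 30°): h = cos φ / cos 30° along meridians, k = cos 30° / cos φ along parallels; h·k = 1.
k = cos 30° / cos 56.6° = 0.8660/0.5505 = 1.573.

1.57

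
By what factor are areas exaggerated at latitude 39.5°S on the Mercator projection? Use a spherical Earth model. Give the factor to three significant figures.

Mercator is conformal, so the point scale is isotropic: h = k = sec φ = 1/cos φ.
Areal scale = k² = sec²φ = 1/cos²(39.5°) = 1/0.7716² = 1.680.

1.68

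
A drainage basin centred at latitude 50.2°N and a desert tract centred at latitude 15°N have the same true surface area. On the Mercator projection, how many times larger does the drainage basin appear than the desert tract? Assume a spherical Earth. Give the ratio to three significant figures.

2.28

On Mercator, area is exaggerated by sec²φ = 1/cos²φ.
At 50.2°: sec²(50.2°) = 1/0.6401² = 2.441.
At 15°: sec²(15°) = 1/0.9659² = 1.072.
Ratio = 2.441/1.072 = cos²(15°)/cos²(50.2°) ≈ 2.28.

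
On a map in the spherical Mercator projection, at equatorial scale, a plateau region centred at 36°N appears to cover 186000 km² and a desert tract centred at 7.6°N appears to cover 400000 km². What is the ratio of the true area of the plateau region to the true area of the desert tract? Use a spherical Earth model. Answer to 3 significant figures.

Since Mercator area scale is 1/cos²φ, the true area equals the apparent area multiplied by cos²φ.
True area of plateau region: 186000 × cos²(36°) = 186000 × 0.6545 = 121700 km².
True area of desert tract: 400000 × cos²(7.6°) = 400000 × 0.9825 = 393000 km².
Ratio = 121700 / 393000 ≈ 0.310.

0.310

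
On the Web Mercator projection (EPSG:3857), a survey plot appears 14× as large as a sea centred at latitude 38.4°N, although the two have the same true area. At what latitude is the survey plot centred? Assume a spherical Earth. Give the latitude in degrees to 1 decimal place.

77.9°

For equal true areas on Mercator, apparent areas scale as sec²φ, so the ratio is cos²φ₂ / cos²φ₁.
cos²φ₂ / cos²φ₁ = 14  ⇒  cos φ₁ = cos 38.4° / √14 = 0.7837/3.742 = 0.2095.
φ₁ = arccos(0.2095) ≈ 77.9°.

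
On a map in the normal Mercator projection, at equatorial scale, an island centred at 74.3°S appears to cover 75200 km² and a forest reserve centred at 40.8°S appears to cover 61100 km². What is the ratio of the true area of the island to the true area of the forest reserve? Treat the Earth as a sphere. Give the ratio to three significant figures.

0.157

On Mercator the areal scale is sec²φ, so true area = apparent × cos²φ.
True area of island: 75200 × cos²(74.3°) = 75200 × 0.07322 = 5506 km².
True area of forest reserve: 61100 × cos²(40.8°) = 61100 × 0.5730 = 35010 km².
Ratio = 5506 / 35010 ≈ 0.157.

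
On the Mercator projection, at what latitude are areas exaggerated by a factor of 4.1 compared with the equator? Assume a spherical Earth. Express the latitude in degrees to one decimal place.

60.4°

Mercator areal scale is sec²φ.
sec²φ = 4.1  ⇒  cos²φ = 0.2439  ⇒  cos φ = 0.4939.
φ = arccos(0.4939) ≈ 60.4°.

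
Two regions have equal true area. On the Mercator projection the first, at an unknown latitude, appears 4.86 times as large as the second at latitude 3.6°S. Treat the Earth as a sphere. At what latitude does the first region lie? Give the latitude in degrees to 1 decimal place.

63.1°

On Mercator, (apparent₁)/(apparent₂) = sec²φ₁ / sec²φ₂ when true areas are equal.
cos²φ₂ / cos²φ₁ = 4.86  ⇒  cos φ₁ = cos 3.6° / √4.86 = 0.9980/2.205 = 0.4527.
φ₁ = arccos(0.4527) ≈ 63.1°.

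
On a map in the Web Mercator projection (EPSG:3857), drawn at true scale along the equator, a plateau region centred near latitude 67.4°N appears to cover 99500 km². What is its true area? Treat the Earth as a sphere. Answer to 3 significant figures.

14700 km²

Mercator is conformal, so the point scale is isotropic: h = k = sec φ = 1/cos φ.
Areal scale = k² = sec²φ = 1/cos²(67.4°) = 1/0.3843² = 6.771.
True area = apparent / (areal scale) = 99500 / 6.771 ≈ 14700 km².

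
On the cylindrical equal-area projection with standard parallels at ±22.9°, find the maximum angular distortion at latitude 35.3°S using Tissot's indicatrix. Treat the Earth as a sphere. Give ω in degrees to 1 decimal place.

A cylindrical equal-area projection with standard parallel φ₀ has meridian scale h = cos φ / cos φ₀ and parallel scale k = cos φ₀ / cos φ (so areas are preserved, h·k = 1).
At 35.3°: h = 0.8860, k = 1.129; principal scales a = 1.129, b = 0.8860.
sin(ω/2) = (a − b)/(a + b) = 0.2427/2.015 = 0.1205, so ω = 2 arcsin(0.1205) ≈ 13.8°.

13.8°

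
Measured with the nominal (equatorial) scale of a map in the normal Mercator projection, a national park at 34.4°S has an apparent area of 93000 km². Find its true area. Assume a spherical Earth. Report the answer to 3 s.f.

63300 km²

The Mercator projection is conformal; its linear scale factor is the same in every direction and equals sec φ = 1/cos φ.
Areal scale = k² = sec²φ = 1/cos²(34.4°) = 1/0.8251² = 1.469.
True area = apparent / (areal scale) = 93000 / 1.469 ≈ 63300 km².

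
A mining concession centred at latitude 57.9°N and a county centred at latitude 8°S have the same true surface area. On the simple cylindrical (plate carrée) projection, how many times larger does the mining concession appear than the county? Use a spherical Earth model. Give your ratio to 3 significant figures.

In the plate carrée (x = Rλ, y = Rφ), meridians are true-scale (h = 1) and parallels are stretched by k = sec φ.
Areal scale at 57.9°: h·k = 1.000 × 1.882 = 1.882.
Areal scale at 8°: h·k = 1.000 × 1.010 = 1.010.
Ratio = 1.882/1.010 ≈ 1.86.

1.86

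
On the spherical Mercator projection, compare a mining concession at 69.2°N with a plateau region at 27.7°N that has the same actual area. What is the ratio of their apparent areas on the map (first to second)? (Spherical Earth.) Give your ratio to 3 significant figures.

On Mercator, area is exaggerated by sec²φ = 1/cos²φ.
At 69.2°: sec²(69.2°) = 1/0.3551² = 7.930.
At 27.7°: sec²(27.7°) = 1/0.8854² = 1.276.
Ratio = 7.930/1.276 = cos²(27.7°)/cos²(69.2°) ≈ 6.22.

6.22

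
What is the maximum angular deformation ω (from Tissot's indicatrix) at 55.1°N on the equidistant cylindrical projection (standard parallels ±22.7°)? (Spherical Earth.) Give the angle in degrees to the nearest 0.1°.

27.1°

In the equirectangular projection with standard parallel φ₀ = 22.7° (x = Rλ cos φ₀, y = Rφ), meridians are true-scale (h = 1) and the parallel scale is k = cos φ₀ / cos φ.
At 55.1°: h = 1.000, k = 1.612; principal scales a = 1.612, b = 1.000.
sin(ω/2) = (a − b)/(a + b) = 0.6124/2.612 = 0.2344, so ω = 2 arcsin(0.2344) ≈ 27.1°.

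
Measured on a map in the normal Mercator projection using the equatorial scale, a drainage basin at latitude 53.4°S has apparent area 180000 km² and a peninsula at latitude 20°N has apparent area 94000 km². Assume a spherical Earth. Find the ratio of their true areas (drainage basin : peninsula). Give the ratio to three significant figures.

0.771

On Mercator the areal scale is sec²φ, so true area = apparent × cos²φ.
True area of drainage basin: 180000 × cos²(53.4°) = 180000 × 0.3555 = 63990 km².
True area of peninsula: 94000 × cos²(20°) = 94000 × 0.8830 = 83000 km².
Ratio = 63990 / 83000 ≈ 0.771.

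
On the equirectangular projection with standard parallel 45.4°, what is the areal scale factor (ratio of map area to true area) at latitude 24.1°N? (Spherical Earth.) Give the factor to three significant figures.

0.769

With standard parallel φ₀ = 45.4°, the equirectangular projection gives x = Rλ cos φ₀, y = Rφ, so h = 1 and k = cos 45.4° / cos φ.
Areal scale = h·k = 1 × cos φ₀ / cos φ; at 24.1°, h = 1.000, k = 0.7692, so h·k = 0.7692.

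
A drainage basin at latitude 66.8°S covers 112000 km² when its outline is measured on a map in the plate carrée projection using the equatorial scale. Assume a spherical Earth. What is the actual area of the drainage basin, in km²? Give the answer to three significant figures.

44100 km²

For the equirectangular projection with φ₀ = 0 (plate carrée), h = 1 along meridians and k = sec φ along parallels.
Areal scale = h·k = 1 × sec φ; at 66.8°, h = 1.000, k = 2.538, so h·k = 2.538.
True area = apparent / (areal scale) = 112000 / 2.538 ≈ 44100 km².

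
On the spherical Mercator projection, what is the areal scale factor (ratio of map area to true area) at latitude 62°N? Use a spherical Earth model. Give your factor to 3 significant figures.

For Mercator, h = k = sec φ (a conformal cylindrical projection has a single point scale, 1/cos φ).
Areal scale = k² = sec²φ = 1/cos²(62°) = 1/0.4695² = 4.537.

4.54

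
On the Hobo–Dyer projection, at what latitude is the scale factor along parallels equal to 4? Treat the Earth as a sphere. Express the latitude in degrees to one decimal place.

78.6°

Hobo–Dyer is a cylindrical equal-area projection with standard parallels at ±37.5°. A cylindrical equal-area projection with standard parallel φ₀ has meridian scale h = cos φ / cos φ₀ and parallel scale k = cos φ₀ / cos φ (so areas are preserved, h·k = 1).
k = cos φ₀ / cos φ = 4  ⇒  cos φ = cos 37.5° / 4 = 0.1983.
φ = arccos(0.1983) ≈ 78.6°.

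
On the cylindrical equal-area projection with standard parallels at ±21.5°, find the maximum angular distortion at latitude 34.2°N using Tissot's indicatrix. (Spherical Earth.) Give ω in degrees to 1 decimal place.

For cylindrical equal-area with standard parallel φ₀, h = cos φ / cos φ₀ and k = cos φ₀ / cos φ, so h·k = 1.
At 34.2°: h = 0.8889, k = 1.125; principal scales a = 1.125, b = 0.8889.
sin(ω/2) = (a − b)/(a + b) = 0.2360/2.014 = 0.1172, so ω = 2 arcsin(0.1172) ≈ 13.5°.

13.5°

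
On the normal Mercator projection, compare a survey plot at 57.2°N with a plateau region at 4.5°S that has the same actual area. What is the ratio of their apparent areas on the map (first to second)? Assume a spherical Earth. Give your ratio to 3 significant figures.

3.39

Mercator areal scale is sec²φ.
At 57.2°: sec²(57.2°) = 1/0.5417² = 3.408.
At 4.5°: sec²(4.5°) = 1/0.9969² = 1.006.
Ratio = 3.408/1.006 = cos²(4.5°)/cos²(57.2°) ≈ 3.39.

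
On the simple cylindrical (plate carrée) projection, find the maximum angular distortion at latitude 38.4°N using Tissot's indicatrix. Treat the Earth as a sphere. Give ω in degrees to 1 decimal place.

In the plate carrée (x = Rλ, y = Rφ), meridians are true-scale (h = 1) and parallels are stretched by k = sec φ.
At 38.4°: h = 1.000, k = 1.276; principal scales a = 1.276, b = 1.000.
sin(ω/2) = (a − b)/(a + b) = 0.2760/2.276 = 0.1213, so ω = 2 arcsin(0.1213) ≈ 13.9°.

13.9°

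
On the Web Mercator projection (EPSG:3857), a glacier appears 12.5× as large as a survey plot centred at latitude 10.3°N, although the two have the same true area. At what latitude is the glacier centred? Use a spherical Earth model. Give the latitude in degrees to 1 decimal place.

Mercator areal scale is sec²φ, so apparent-area ratio = sec²φ₁ / sec²φ₂ = cos²φ₂ / cos²φ₁.
cos²φ₂ / cos²φ₁ = 12.5  ⇒  cos φ₁ = cos 10.3° / √12.5 = 0.9839/3.536 = 0.2783.
φ₁ = arccos(0.2783) ≈ 73.8°.

73.8°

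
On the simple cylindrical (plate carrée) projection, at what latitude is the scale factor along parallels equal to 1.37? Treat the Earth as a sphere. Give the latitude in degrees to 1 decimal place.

43.1°

Plate carrée: h = 1, k = sec φ along parallels.
sec φ = 1.37  ⇒  cos φ = 0.7299  ⇒  φ ≈ 43.1°.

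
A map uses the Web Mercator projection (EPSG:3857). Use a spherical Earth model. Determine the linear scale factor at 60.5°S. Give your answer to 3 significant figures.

The Mercator projection is conformal; its linear scale factor is the same in every direction and equals sec φ = 1/cos φ.
k = 1/cos 60.5° = 1/0.4924 = 2.031.

2.03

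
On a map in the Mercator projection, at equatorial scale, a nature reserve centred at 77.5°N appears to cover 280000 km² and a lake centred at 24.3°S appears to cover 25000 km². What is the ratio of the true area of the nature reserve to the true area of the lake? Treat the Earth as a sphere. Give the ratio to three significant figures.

0.632

Mercator's areal exaggeration is sec²φ; hence true area = (apparent area) · cos²φ.
True area of nature reserve: 280000 × cos²(77.5°) = 280000 × 0.04685 = 13120 km².
True area of lake: 25000 × cos²(24.3°) = 25000 × 0.8307 = 20770 km².
Ratio = 13120 / 20770 ≈ 0.632.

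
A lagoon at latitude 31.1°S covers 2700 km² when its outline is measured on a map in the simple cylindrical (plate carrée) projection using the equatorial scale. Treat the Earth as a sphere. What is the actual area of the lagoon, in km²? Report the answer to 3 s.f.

For the equirectangular projection with φ₀ = 0 (plate carrée), h = 1 along meridians and k = sec φ along parallels.
Areal scale = h·k = 1 × sec φ; at 31.1°, h = 1.000, k = 1.168, so h·k = 1.168.
True area = apparent / (areal scale) = 2700 / 1.168 ≈ 2310 km².

2310 km²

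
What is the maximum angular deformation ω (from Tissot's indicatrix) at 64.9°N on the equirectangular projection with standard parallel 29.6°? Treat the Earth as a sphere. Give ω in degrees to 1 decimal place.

40.3°

With standard parallel φ₀ = 29.6°, the equirectangular projection gives x = Rλ cos φ₀, y = Rφ, so h = 1 and k = cos 29.6° / cos φ.
At 64.9°: h = 1.000, k = 2.050; principal scales a = 2.050, b = 1.000.
sin(ω/2) = (a − b)/(a + b) = 1.050/3.050 = 0.3442, so ω = 2 arcsin(0.3442) ≈ 40.3°.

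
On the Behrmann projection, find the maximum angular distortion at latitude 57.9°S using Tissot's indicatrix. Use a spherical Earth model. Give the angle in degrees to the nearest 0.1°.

The Behrmann projection is cylindrical equal-area with φ₀ = 30°. Cylindrical equal-area (φ₀ = 30°): h = cos φ / cos 30° along meridians, k = cos 30° / cos φ along parallels; h·k = 1.
At 57.9°: h = 0.6136, k = 1.630; principal scales a = 1.630, b = 0.6136.
sin(ω/2) = (a − b)/(a + b) = 1.016/2.243 = 0.4529, so ω = 2 arcsin(0.4529) ≈ 53.9°.

53.9°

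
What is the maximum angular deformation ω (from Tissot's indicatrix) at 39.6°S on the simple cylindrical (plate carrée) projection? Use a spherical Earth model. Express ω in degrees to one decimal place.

Plate carrée maps x = Rλ, y = Rφ. The meridian scale is h = 1 and the parallel scale is k = 1/cos φ = sec φ.
At 39.6°: h = 1.000, k = 1.298; principal scales a = 1.298, b = 1.000.
sin(ω/2) = (a − b)/(a + b) = 0.2978/2.298 = 0.1296, so ω = 2 arcsin(0.1296) ≈ 14.9°.

14.9°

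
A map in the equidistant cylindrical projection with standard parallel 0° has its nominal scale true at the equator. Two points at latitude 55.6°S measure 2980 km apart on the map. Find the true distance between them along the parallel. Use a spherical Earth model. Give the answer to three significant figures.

1680 km

In the plate carrée (x = Rλ, y = Rφ), meridians are true-scale (h = 1) and parallels are stretched by k = sec φ.
Along the parallel at 55.6°, map distances are exaggerated by k = sec 55.6° = 1.770.
True distance = 2980 / 1.770 = 2980 × cos 55.6° ≈ 1680 km.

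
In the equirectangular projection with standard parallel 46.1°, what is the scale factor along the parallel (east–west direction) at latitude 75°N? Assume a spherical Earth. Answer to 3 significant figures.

2.68

In the equirectangular projection with standard parallel φ₀ = 46.1° (x = Rλ cos φ₀, y = Rφ), meridians are true-scale (h = 1) and the parallel scale is k = cos φ₀ / cos φ.
k = cos 46.1° / cos 75° = 0.6934/0.2588 = 2.679.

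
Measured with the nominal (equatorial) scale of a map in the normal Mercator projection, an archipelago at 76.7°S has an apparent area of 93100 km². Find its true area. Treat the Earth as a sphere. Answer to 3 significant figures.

4930 km²

Mercator is conformal, so the point scale is isotropic: h = k = sec φ = 1/cos φ.
Areal scale = k² = sec²φ = 1/cos²(76.7°) = 1/0.2300² = 18.90.
True area = apparent / (areal scale) = 93100 / 18.90 ≈ 4930 km².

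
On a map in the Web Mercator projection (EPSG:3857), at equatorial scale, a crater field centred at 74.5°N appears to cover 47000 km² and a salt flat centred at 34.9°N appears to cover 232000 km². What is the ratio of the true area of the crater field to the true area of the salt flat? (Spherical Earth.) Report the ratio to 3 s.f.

0.0215

Mercator's areal exaggeration is sec²φ; hence true area = (apparent area) · cos²φ.
True area of crater field: 47000 × cos²(74.5°) = 47000 × 0.07142 = 3357 km².
True area of salt flat: 232000 × cos²(34.9°) = 232000 × 0.6726 = 156100 km².
Ratio = 3357 / 156100 ≈ 0.0215.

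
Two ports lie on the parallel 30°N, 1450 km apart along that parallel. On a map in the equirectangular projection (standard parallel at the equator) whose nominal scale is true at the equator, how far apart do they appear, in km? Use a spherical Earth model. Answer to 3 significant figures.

In the plate carrée (x = Rλ, y = Rφ), meridians are true-scale (h = 1) and parallels are stretched by k = sec φ.
Along the parallel, k = sec 30° = 1/0.8660 = 1.155.
Map distance = 1450 × 1.155 ≈ 1670 km.

1670 km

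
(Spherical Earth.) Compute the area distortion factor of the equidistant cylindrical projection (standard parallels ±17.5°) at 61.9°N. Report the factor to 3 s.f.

2.02

In the equirectangular projection with standard parallel φ₀ = 17.5° (x = Rλ cos φ₀, y = Rφ), meridians are true-scale (h = 1) and the parallel scale is k = cos φ₀ / cos φ.
Areal scale = h·k = 1 × cos φ₀ / cos φ; at 61.9°, h = 1.000, k = 2.025, so h·k = 2.025.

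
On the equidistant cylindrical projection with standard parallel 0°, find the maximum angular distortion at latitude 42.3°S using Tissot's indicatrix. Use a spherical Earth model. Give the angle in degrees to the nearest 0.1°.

17.2°

For the equirectangular projection with φ₀ = 0 (plate carrée), h = 1 along meridians and k = sec φ along parallels.
At 42.3°: h = 1.000, k = 1.352; principal scales a = 1.352, b = 1.000.
sin(ω/2) = (a − b)/(a + b) = 0.3520/2.352 = 0.1497, so ω = 2 arcsin(0.1497) ≈ 17.2°.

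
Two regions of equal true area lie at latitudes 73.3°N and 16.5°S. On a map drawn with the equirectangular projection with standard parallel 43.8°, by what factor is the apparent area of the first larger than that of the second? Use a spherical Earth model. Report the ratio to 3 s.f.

3.34

With standard parallel φ₀ = 43.8°, the equirectangular projection gives x = Rλ cos φ₀, y = Rφ, so h = 1 and k = cos 43.8° / cos φ.
Areal scale at 73.3°: h·k = 1.000 × 2.512 = 2.512.
Areal scale at 16.5°: h·k = 1.000 × 0.7528 = 0.7528.
Ratio = 2.512/0.7528 ≈ 3.34.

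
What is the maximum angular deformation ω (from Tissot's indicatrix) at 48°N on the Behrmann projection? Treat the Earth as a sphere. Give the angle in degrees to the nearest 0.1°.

Behrmann is a cylindrical equal-area projection with standard parallels at ±30°. Cylindrical equal-area (φ₀ = 30°): h = cos φ / cos 30° along meridians, k = cos 30° / cos φ along parallels; h·k = 1.
At 48°: h = 0.7726, k = 1.294; principal scales a = 1.294, b = 0.7726.
sin(ω/2) = (a − b)/(a + b) = 0.5216/2.067 = 0.2524, so ω = 2 arcsin(0.2524) ≈ 29.2°.

29.2°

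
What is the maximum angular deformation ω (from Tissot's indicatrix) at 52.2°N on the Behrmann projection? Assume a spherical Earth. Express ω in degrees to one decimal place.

38.8°

The Behrmann projection is cylindrical equal-area with φ₀ = 30°. Cylindrical equal-area (φ₀ = 30°): h = cos φ / cos 30° along meridians, k = cos 30° / cos φ along parallels; h·k = 1.
At 52.2°: h = 0.7077, k = 1.413; principal scales a = 1.413, b = 0.7077.
sin(ω/2) = (a − b)/(a + b) = 0.7053/2.121 = 0.3326, so ω = 2 arcsin(0.3326) ≈ 38.8°.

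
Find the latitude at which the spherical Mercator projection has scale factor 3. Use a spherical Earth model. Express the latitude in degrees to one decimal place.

Mercator scale is k = sec φ = 1/cos φ.
1/cos φ = 3  ⇒  cos φ = 0.3333  ⇒  φ = arccos(0.3333) ≈ 70.5°.

70.5°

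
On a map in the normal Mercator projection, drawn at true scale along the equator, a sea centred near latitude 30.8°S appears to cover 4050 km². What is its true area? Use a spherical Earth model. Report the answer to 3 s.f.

For Mercator, h = k = sec φ (a conformal cylindrical projection has a single point scale, 1/cos φ).
Areal scale = k² = sec²φ = 1/cos²(30.8°) = 1/0.8590² = 1.355.
True area = apparent / (areal scale) = 4050 / 1.355 ≈ 2990 km².

2990 km²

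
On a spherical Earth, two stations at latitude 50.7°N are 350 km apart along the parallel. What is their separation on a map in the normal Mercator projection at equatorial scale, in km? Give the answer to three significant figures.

The Mercator projection is conformal; its linear scale factor is the same in every direction and equals sec φ = 1/cos φ.
Along the parallel, k = sec 50.7° = 1/0.6334 = 1.579.
Map distance = 350 × 1.579 ≈ 553 km.

553 km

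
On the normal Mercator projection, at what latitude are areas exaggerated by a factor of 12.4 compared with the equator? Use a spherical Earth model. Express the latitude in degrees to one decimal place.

73.5°

Mercator areal scale is sec²φ.
sec²φ = 12.4  ⇒  cos²φ = 0.08065  ⇒  cos φ = 0.2840.
φ = arccos(0.2840) ≈ 73.5°.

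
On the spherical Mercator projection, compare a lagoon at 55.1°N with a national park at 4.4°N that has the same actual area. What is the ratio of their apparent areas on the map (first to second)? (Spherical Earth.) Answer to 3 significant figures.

Mercator is conformal with k = sec φ, so areal scale = k² = sec²φ.
At 55.1°: sec²(55.1°) = 1/0.5721² = 3.055.
At 4.4°: sec²(4.4°) = 1/0.9971² = 1.006.
Ratio = 3.055/1.006 = cos²(4.4°)/cos²(55.1°) ≈ 3.04.

3.04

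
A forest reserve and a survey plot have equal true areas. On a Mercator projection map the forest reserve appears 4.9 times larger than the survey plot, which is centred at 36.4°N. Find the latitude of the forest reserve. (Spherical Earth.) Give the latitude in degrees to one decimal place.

68.7°

On Mercator, (apparent₁)/(apparent₂) = sec²φ₁ / sec²φ₂ when true areas are equal.
cos²φ₂ / cos²φ₁ = 4.9  ⇒  cos φ₁ = cos 36.4° / √4.9 = 0.8049/2.214 = 0.3636.
φ₁ = arccos(0.3636) ≈ 68.7°.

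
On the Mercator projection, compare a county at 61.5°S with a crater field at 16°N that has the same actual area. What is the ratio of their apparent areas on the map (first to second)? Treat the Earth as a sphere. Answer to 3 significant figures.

Mercator areal scale is sec²φ.
At 61.5°: sec²(61.5°) = 1/0.4772² = 4.392.
At 16°: sec²(16°) = 1/0.9613² = 1.082.
Ratio = 4.392/1.082 = cos²(16°)/cos²(61.5°) ≈ 4.06.

4.06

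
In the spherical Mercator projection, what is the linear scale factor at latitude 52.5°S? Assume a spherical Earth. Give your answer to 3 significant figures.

1.64

Mercator is conformal, so the point scale is isotropic: h = k = sec φ = 1/cos φ.
k = 1/cos 52.5° = 1/0.6088 = 1.643.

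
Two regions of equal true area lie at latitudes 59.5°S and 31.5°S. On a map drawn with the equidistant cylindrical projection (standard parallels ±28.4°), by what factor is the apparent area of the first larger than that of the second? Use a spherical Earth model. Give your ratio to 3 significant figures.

The equidistant cylindrical projection with φ₀ = 28.4° has h = 1 (meridians true) and k = cos φ₀ / cos φ along parallels.
Areal scale at 59.5°: h·k = 1.000 × 1.733 = 1.733.
Areal scale at 31.5°: h·k = 1.000 × 1.032 = 1.032.
Ratio = 1.733/1.032 ≈ 1.68.

1.68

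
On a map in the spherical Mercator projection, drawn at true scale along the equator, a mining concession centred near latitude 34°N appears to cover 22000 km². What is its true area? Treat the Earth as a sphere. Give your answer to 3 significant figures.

15100 km²

Mercator is conformal, so the point scale is isotropic: h = k = sec φ = 1/cos φ.
Areal scale = k² = sec²φ = 1/cos²(34°) = 1/0.8290² = 1.455.
True area = apparent / (areal scale) = 22000 / 1.455 ≈ 15100 km².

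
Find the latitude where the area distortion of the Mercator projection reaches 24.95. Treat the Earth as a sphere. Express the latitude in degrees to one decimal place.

Mercator areal scale is sec²φ.
sec²φ = 24.95  ⇒  cos²φ = 0.04008  ⇒  cos φ = 0.2002.
φ = arccos(0.2002) ≈ 78.5°.

78.5°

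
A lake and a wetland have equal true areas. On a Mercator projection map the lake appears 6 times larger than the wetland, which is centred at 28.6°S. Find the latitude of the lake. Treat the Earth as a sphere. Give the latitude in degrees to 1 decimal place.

On Mercator, (apparent₁)/(apparent₂) = sec²φ₁ / sec²φ₂ when true areas are equal.
cos²φ₂ / cos²φ₁ = 6  ⇒  cos φ₁ = cos 28.6° / √6 = 0.8780/2.449 = 0.3584.
φ₁ = arccos(0.3584) ≈ 69.0°.

69.0°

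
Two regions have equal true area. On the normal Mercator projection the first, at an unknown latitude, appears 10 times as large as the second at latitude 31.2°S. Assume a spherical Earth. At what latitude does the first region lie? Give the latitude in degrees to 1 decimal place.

Mercator areal scale is sec²φ, so apparent-area ratio = sec²φ₁ / sec²φ₂ = cos²φ₂ / cos²φ₁.
cos²φ₂ / cos²φ₁ = 10  ⇒  cos φ₁ = cos 31.2° / √10 = 0.8554/3.162 = 0.2705.
φ₁ = arccos(0.2705) ≈ 74.3°.

74.3°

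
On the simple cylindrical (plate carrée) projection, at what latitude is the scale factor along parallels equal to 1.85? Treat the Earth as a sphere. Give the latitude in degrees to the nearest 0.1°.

Plate carrée: h = 1, k = sec φ along parallels.
sec φ = 1.85  ⇒  cos φ = 0.5405  ⇒  φ ≈ 57.3°.

57.3°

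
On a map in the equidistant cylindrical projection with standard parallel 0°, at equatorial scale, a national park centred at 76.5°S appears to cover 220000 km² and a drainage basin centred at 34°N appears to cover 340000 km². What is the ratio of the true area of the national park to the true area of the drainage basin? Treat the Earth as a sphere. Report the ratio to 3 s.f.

Plate carrée has h = 1 and k = sec φ, giving areal scale sec φ; true area = (apparent area) · cos φ.
True area of national park: 220000 × cos(76.5°) = 220000 × 0.2334 = 51360 km².
True area of drainage basin: 340000 × cos(34°) = 340000 × 0.8290 = 281900 km².
Ratio = 51360 / 281900 ≈ 0.182.

0.182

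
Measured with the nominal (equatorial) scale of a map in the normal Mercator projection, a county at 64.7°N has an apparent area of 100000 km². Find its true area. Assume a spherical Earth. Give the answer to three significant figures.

Mercator is conformal, so the point scale is isotropic: h = k = sec φ = 1/cos φ.
Areal scale = k² = sec²φ = 1/cos²(64.7°) = 1/0.4274² = 5.475.
True area = apparent / (areal scale) = 100000 / 5.475 ≈ 18300 km².

18300 km²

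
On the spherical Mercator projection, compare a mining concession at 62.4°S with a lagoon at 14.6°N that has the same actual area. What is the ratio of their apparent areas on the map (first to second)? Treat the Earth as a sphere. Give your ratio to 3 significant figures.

4.36

Mercator areal scale is sec²φ.
At 62.4°: sec²(62.4°) = 1/0.4633² = 4.659.
At 14.6°: sec²(14.6°) = 1/0.9677² = 1.068.
Ratio = 4.659/1.068 = cos²(14.6°)/cos²(62.4°) ≈ 4.36.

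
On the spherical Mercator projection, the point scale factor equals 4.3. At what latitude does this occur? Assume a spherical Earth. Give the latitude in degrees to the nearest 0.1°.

Mercator scale is k = sec φ = 1/cos φ.
1/cos φ = 4.3  ⇒  cos φ = 0.2326  ⇒  φ = arccos(0.2326) ≈ 76.6°.

76.6°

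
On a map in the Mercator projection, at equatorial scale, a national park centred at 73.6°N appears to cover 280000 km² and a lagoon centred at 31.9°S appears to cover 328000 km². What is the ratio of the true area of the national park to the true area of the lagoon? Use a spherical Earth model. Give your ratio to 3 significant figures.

0.0944

Mercator's areal exaggeration is sec²φ; hence true area = (apparent area) · cos²φ.
True area of national park: 280000 × cos²(73.6°) = 280000 × 0.07972 = 22320 km².
True area of lagoon: 328000 × cos²(31.9°) = 328000 × 0.7208 = 236400 km².
Ratio = 22320 / 236400 ≈ 0.0944.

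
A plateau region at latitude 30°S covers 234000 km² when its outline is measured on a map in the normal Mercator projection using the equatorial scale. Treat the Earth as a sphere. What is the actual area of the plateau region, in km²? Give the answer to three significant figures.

The Mercator projection is conformal; its linear scale factor is the same in every direction and equals sec φ = 1/cos φ.
Areal scale = k² = sec²φ = 1/cos²(30°) = 1/0.8660² = 1.333.
True area = apparent / (areal scale) = 234000 / 1.333 ≈ 176000 km².

176000 km²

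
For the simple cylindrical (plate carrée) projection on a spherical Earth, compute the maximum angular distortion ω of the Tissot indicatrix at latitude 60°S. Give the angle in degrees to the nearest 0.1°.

Plate carrée maps x = Rλ, y = Rφ. The meridian scale is h = 1 and the parallel scale is k = 1/cos φ = sec φ.
At 60°: h = 1.000, k = 2.000; principal scales a = 2.000, b = 1.000.
sin(ω/2) = (a − b)/(a + b) = 1.0000/3.000 = 0.3333, so ω = 2 arcsin(0.3333) ≈ 38.9°.

38.9°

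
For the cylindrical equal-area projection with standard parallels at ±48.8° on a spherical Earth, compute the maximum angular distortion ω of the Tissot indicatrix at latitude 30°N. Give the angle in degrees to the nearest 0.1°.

31.0°

A cylindrical equal-area projection with standard parallel φ₀ has meridian scale h = cos φ / cos φ₀ and parallel scale k = cos φ₀ / cos φ (so areas are preserved, h·k = 1).
At 30°: h = 1.315, k = 0.7606; principal scales a = 1.315, b = 0.7606.
sin(ω/2) = (a − b)/(a + b) = 0.5542/2.075 = 0.2670, so ω = 2 arcsin(0.2670) ≈ 31.0°.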